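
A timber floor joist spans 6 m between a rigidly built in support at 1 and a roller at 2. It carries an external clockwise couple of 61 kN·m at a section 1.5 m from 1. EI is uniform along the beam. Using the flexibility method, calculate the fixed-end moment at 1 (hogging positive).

Release the roller at 2. Primary structure: cantilever fixed at 1.
Downward deflection at the released point 2 due to the loads:
  clockwise couple 61 at a = 1.5: M₀a(2L − a)/(2EI) = 480.4/EI
Tip deflection under a unit load at 2: L³/(3EI) = 72/EI.
The prop prevents deflection at 2: R_2 = δ_0/δ_{22} = 480.4/72 = 6.672 kN.
Moment equilibrium about 1: M_1 = Σ(load moments about 1) − R_2·L = 61 − 6.672×6 = 20.97 kN·m.

M_1 = 20.97 kN·m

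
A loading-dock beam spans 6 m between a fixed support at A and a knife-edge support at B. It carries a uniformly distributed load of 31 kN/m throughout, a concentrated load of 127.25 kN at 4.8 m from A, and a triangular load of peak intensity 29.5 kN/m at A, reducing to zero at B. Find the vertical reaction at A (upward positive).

R_A = 224.7 kN

Remove the prop at B; the released (primary) structure is a cantilever built in at A.
Free-end deflection of the primary structure under the applied loading (downward +):
  UDL 31: wL⁴/(8EI) = 5022/EI
  point load 127.25 at a = 4.8: Pa²(3L − a)/(6EI) = 6450/EI
  triangular load, peak 29.5 at the fixed end: w₀L⁴/(30EI) = 1274/EI
  δ_0 = 12746/EI
Tip deflection under a unit load at B: L³/(3EI) = 72/EI.
Compatibility at B: δ_0 − R_B·δ_{BB} = 0, so R_B = 12746/72 = 177 kN.
Vertical equilibrium: R_A = ΣP − R_B = 401.8 − 177 = 224.7 kN.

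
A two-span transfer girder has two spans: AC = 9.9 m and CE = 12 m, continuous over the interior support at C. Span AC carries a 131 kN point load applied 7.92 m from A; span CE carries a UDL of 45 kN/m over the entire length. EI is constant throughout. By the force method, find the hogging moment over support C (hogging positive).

M_C = 528.3 kN·m

Insert a hinge at C; M_C is the redundant, and each span becomes simply supported.
End slopes at the hinge C, treating each span as simply supported:
  span AC: point load 131 at a = 7.92: Pab(L + a)/(6LEI) = 616.3/EI
  span CE: UDL 45: wL³/(24EI) = 3240/EI
  relative rotation θ_0 = (616.3 + 3240)/EI = 3856/EI
A unit hogging moment at C produces rotation L₁/(3EI) + L₂/(3EI) = 7.3/EI.
Slope continuity at C: θ_0 = M_C·7.3/EI, so M_C = 3856/7.3 = 528.3 kN·m (hogging).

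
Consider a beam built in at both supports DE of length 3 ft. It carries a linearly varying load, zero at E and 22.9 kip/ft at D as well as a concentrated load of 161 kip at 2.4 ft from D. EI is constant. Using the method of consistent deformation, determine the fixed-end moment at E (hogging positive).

Release both end moments; the primary structure is a simply-supported span DE with redundants M_D and M_E.
On the primary (simply-supported) span, the end slopes from the loading are:
  at D: triangular load, peak 22.9: w₀L³/(45EI) = 13.74/EI
  at E: triangular load, peak 22.9: 7w₀L³/(360EI) = 12.02/EI
  at D: point load 161 at a = 2.4: Pab(L + b)/(6LEI) = 46.37/EI
  at E: point load 161 at a = 2.4: Pab(L + a)/(6LEI) = 69.55/EI
  θ_D0 = 60.11/EI,  θ_E0 = 81.57/EI
Flexibility coefficients: a unit moment at one end gives L/(3EI) there and L/(6EI) at the far end, so f₁₁ = f₂₂ = 1/EI and f₁₂ = f₂₁ = 0.5/EI.
Compatibility — zero rotation at each built-in end:
  1 M_D + 0.5 M_E = 60.11
  0.5 M_D + 1 M_E = 81.57
Solving the pair gives M_D = 25.76 kip·ft and M_E = 68.69 kip·ft (hogging).

M_E = 68.69 kip·ft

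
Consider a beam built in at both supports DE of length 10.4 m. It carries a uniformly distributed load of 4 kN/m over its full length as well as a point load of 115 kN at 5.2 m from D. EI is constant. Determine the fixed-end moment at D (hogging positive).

Release both end moments; the primary structure is a simply-supported span DE with redundants M_D and M_E.
On the primary (simply-supported) span, the end slopes from the loading are:
  at D: UDL 4: wL³/(24EI) = 187.5/EI
  at E: UDL 4: wL³/(24EI) = 187.5/EI
  at D: point load 115 at a = 5.2: Pab(L + b)/(6LEI) = 777.4/EI
  at E: point load 115 at a = 5.2: Pab(L + a)/(6LEI) = 777.4/EI
  θ_D0 = 964.9/EI,  θ_E0 = 964.9/EI
Flexibility coefficients: a unit moment at one end gives L/(3EI) there and L/(6EI) at the far end, so f₁₁ = f₂₂ = 3.467/EI and f₁₂ = f₂₁ = 1.733/EI.
Compatibility — zero rotation at each built-in end:
  3.467 M_D + 1.733 M_E = 964.9
  1.733 M_D + 3.467 M_E = 964.9
Solving the pair gives M_D = 185.6 kN·m and M_E = 185.6 kN·m (hogging).

M_D = 185.6 kN·m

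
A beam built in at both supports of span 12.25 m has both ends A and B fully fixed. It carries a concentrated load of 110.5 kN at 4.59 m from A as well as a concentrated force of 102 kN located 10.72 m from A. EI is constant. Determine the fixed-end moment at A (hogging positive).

M_A = 215.4 kN·m

Take the two fixed-end moments M_A, M_B as redundants; the released structure is the simple span AB.
On the primary (simply-supported) span, the end slopes from the loading are:
  at A: point load 110.5 at a = 4.59: Pab(L + b)/(6LEI) = 1052/EI
  at B: point load 110.5 at a = 4.59: Pab(L + a)/(6LEI) = 890.1/EI
  at A: point load 102 at a = 10.72: Pab(L + b)/(6LEI) = 313.7/EI
  at B: point load 102 at a = 10.72: Pab(L + a)/(6LEI) = 522.8/EI
  θ_A0 = 1366/EI,  θ_B0 = 1413/EI
Flexibility coefficients: a unit moment at one end gives L/(3EI) there and L/(6EI) at the far end, so f₁₁ = f₂₂ = 4.083/EI and f₁₂ = f₂₁ = 2.042/EI.
Compatibility — zero rotation at each built-in end:
  4.083 M_A + 2.042 M_B = 1366
  2.042 M_A + 4.083 M_B = 1413
Solving the pair gives M_A = 215.4 kN·m and M_B = 238.3 kN·m (hogging).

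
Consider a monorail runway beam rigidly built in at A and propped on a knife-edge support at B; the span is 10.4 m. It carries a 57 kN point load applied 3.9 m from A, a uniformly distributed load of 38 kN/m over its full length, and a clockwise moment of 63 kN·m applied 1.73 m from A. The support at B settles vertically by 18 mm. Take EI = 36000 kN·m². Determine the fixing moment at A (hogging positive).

M_A = 678.8 kN·m

Remove the prop at B; the released (primary) structure is a cantilever built in at A.
Deflection at B on the released cantilever, summing each load's contribution:
  point load 57 at a = 3.9: Pa²(3L − a)/(6EI) = 3945/EI
  UDL 38: wL⁴/(8EI) = 55568/EI
  clockwise couple 63 at a = 1.73: M₀a(2L − a)/(2EI) = 1039/EI
  δ_0 = 60552/EI
Tip deflection under a unit load at B: L³/(3EI) = 375/EI.
With EI = 36000 kN·m²: δ_0 = 1.682 m and δ_{BB} = 0.010415 m/kN.
Compatibility — the beam at B must follow the support down by 0.018 m: δ_0 − R_B·δ_{BB} = 0.018, so R_B = (1.682 − 0.018)/0.010415 = 159.8 kN.
Moment equilibrium about A: M_A = Σ(load moments about A) − R_B·L = 2340 − 159.8×10.4 = 678.8 kN·m.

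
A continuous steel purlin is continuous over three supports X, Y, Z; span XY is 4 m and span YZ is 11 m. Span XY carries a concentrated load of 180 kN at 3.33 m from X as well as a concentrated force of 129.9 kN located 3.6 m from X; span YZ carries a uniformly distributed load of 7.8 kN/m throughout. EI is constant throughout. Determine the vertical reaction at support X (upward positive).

Take M_Y as the redundant. Released structure: two simple spans XY and YZ with a hinge at Y.
End slopes at the hinge Y, treating each span as simply supported:
  span XY: point load 180 at a = 3.33: Pab(L + a)/(6LEI) = 122.7/EI
  span XY: point load 129.9 at a = 3.6: Pab(L + a)/(6LEI) = 59.23/EI
  span YZ: UDL 7.8: wL³/(24EI) = 432.6/EI
  relative rotation θ_0 = (181.9 + 432.6)/EI = 614.5/EI
A unit hogging moment at Y produces rotation L₁/(3EI) + L₂/(3EI) = 5/EI.
Compatibility: M_Y·(L₁+L₂)/(3EI) = θ_0, giving M_Y = 122.9 kN·m (hogging).
Span XY, ΣM about X with M_Y applied at Y: R_Y^{XY}·4 = 1067 + 122.9, so R_Y^{XY} = 297.5 kN and R_X = 309.9 − 297.5 = 12.42 kN.

R_X = 12.42 kN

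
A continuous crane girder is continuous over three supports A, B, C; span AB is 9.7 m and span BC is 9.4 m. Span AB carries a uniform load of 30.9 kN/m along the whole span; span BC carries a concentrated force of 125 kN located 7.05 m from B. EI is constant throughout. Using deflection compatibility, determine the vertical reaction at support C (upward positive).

Insert a hinge at B; M_B is the redundant, and each span becomes simply supported.
End slopes at the hinge B, treating each span as simply supported:
  span AB: UDL 30.9: wL³/(24EI) = 1175/EI
  span BC: point load 125 at a = 7.05: Pab(L + b)/(6LEI) = 431.4/EI
  relative rotation θ_0 = (1175 + 431.4)/EI = 1607/EI
A unit hogging moment at B produces rotation L₁/(3EI) + L₂/(3EI) = 6.367/EI.
Slope continuity at B: θ_0 = M_B·6.367/EI, so M_B = 1607/6.367 = 252.3 kN·m (hogging).
Span BC, ΣM about C: R_B^{BC}·9.4 = 293.8 + 252.3, so R_B^{BC} = 58.09 kN and R_C = 125 − 58.09 = 66.91 kN.

R_C = 66.91 kN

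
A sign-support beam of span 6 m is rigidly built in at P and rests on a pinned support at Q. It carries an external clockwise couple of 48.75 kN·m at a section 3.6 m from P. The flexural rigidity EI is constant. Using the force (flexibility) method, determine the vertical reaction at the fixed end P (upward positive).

Take the reaction at Q as the redundant and release it; the primary structure is a cantilever fixed at P.
Downward deflection at the released point Q due to the loads:
  clockwise couple 48.75 at a = 3.6: M₀a(2L − a)/(2EI) = 737.1/EI
Flexibility coefficient — unit upward force at Q: δ_{QQ} = L³/(3EI) = 72/EI.
Compatibility at Q: δ_0 − R_Q·δ_{QQ} = 0, so R_Q = 737.1/72 = 10.24 kN.
Vertical equilibrium: R_P = ΣP − R_Q = 0 − 10.24 = -10.24 kN.

R_P = -10.24 kN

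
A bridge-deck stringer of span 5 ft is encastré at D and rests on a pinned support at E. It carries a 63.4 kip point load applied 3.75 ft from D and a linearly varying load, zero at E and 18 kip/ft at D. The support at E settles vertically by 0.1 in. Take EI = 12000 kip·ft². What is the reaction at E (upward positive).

R_E = 46.72 kip

Choose R_E as the redundant. The primary structure is the cantilever fixed at D.
Deflection at E on the released cantilever, summing each load's contribution:
  point load 63.4 at a = 3.75: Pa²(3L − a)/(6EI) = 1672/EI
  triangular load, peak 18 at the fixed end: w₀L⁴/(30EI) = 375/EI
  δ_0 = 2047/EI
Tip deflection under a unit load at E: L³/(3EI) = 41.67/EI.
With EI = 12000 kip·ft²: δ_0 = 0.17056 ft and δ_{EE} = 0.003472 ft/kip.
Compatibility — the beam at E must follow the support down by 0.008333 ft: δ_0 − R_E·δ_{EE} = 0.008333, so R_E = (0.17056 − 0.008333)/0.003472 = 46.72 kip.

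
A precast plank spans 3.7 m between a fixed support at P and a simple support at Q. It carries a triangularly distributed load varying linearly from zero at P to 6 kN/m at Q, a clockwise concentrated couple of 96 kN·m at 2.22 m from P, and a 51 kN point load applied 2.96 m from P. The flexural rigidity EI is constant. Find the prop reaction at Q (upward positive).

R_Q = 74.7 kN

Remove the prop at Q; the released (primary) structure is a cantilever built in at P.
Downward deflection at the released point Q due to the loads:
  triangular load, peak 6 at the free end: 11w₀L⁴/(120EI) = 103.1/EI
  clockwise couple 96 at a = 2.22: M₀a(2L − a)/(2EI) = 552/EI
  point load 51 at a = 2.96: Pa²(3L − a)/(6EI) = 606.2/EI
  δ_0 = 1261/EI
Flexibility coefficient — unit upward force at Q: δ_{QQ} = L³/(3EI) = 16.88/EI.
Compatibility at Q: δ_0 − R_Q·δ_{QQ} = 0, so R_Q = 1261/16.88 = 74.7 kN.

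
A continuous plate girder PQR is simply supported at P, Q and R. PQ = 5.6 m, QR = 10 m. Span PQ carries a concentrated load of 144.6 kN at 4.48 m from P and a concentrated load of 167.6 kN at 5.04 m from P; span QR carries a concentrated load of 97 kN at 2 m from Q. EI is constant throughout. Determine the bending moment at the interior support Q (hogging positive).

M_Q = 160.2 kN·m

Take M_Q as the redundant. Released structure: two simple spans PQ and QR with a hinge at Q.
End slopes at the hinge Q, treating each span as simply supported:
  span PQ: point load 144.6 at a = 4.48: Pab(L + a)/(6LEI) = 217.7/EI
  span PQ: point load 167.6 at a = 5.04: Pab(L + a)/(6LEI) = 149.8/EI
  span QR: point load 97 at a = 2: Pab(L + b)/(6LEI) = 465.6/EI
  relative rotation θ_0 = (367.5 + 465.6)/EI = 833.1/EI
A unit hogging moment at Q produces rotation L₁/(3EI) + L₂/(3EI) = 5.2/EI.
Compatibility: M_Q·(L₁+L₂)/(3EI) = θ_0, giving M_Q = 160.2 kN·m (hogging).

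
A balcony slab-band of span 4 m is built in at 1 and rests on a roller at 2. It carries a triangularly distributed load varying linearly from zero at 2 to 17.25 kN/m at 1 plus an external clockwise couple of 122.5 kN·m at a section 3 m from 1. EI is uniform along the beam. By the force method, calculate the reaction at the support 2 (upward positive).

Release the roller at 2. Primary structure: cantilever fixed at 1.
Free-end deflection of the primary structure under the applied loading (downward +):
  triangular load, peak 17.25 at the fixed end: w₀L⁴/(30EI) = 147.2/EI
  clockwise couple 122.5 at a = 3: M₀a(2L − a)/(2EI) = 918.8/EI
  δ_0 = 1066/EI
Tip deflection under a unit load at 2: L³/(3EI) = 21.33/EI.
Compatibility at 2: δ_0 − R_2·δ_{22} = 0, so R_2 = 1066/21.33 = 49.97 kN.

R_2 = 49.97 kN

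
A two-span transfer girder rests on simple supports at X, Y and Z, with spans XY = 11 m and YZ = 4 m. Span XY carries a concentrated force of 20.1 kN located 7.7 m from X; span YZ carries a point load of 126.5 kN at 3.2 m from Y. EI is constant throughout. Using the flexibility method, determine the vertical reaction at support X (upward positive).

Take M_Y as the redundant. Released structure: two simple spans XY and YZ with a hinge at Y.
Rotations at Y on the released spans (each span's end-slope, ×1/EI):
  span XY: point load 20.1 at a = 7.7: Pab(L + a)/(6LEI) = 144.7/EI
  span YZ: point load 126.5 at a = 3.2: Pab(L + b)/(6LEI) = 64.77/EI
  relative rotation θ_0 = (144.7 + 64.77)/EI = 209.5/EI
A unit hogging moment at Y produces rotation L₁/(3EI) + L₂/(3EI) = 5/EI.
Compatibility: M_Y·(L₁+L₂)/(3EI) = θ_0, giving M_Y = 41.9 kN·m (hogging).
Span XY, ΣM about X with M_Y applied at Y: R_Y^{XY}·11 = 154.8 + 41.9, so R_Y^{XY} = 17.88 kN and R_X = 20.1 − 17.88 = 2.221 kN.

R_X = 2.221 kN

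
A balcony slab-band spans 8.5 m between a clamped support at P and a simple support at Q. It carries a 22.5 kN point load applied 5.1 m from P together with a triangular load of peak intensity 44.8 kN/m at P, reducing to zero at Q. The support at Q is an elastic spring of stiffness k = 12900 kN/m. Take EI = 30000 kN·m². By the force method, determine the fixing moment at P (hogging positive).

M_P = 252.5 kN·m

Take the reaction at Q as the redundant and release it; the primary structure is a cantilever fixed at P.
Primary-structure tip deflection at Q by superposition:
  point load 22.5 at a = 5.1: Pa²(3L − a)/(6EI) = 1990/EI
  triangular load, peak 44.8 at the fixed end: w₀L⁴/(30EI) = 7795/EI
  δ_0 = 9785/EI
Flexibility coefficient — unit upward force at Q: δ_{QQ} = L³/(3EI) = 204.7/EI.
With EI = 30000 kN·m²: δ_0 = 0.32617 m and δ_{QQ} = 0.006824 m/kN.
Compatibility — the spring shortens by R_Q/k under the reaction it provides: δ_0 − R_Q·δ_{QQ} = R_Q/k. With 1/k = 0.000078 m/kN, R_Q = δ_0 / (δ_{QQ} + 1/k) = 0.32617 / (0.006824 + 0.000078) = 47.26 kN.
Moment equilibrium about P: M_P = Σ(load moments about P) − R_Q·L = 654.2 − 47.26×8.5 = 252.5 kN·m.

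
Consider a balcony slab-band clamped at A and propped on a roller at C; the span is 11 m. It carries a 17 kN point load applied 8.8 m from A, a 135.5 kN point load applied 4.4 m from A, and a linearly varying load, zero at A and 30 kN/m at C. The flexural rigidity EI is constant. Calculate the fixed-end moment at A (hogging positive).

M_A = 515.9 kN·m

Choose R_C as the redundant. The primary structure is the cantilever fixed at A.
Primary-structure tip deflection at C by superposition:
  point load 17 at a = 8.8: Pa²(3L − a)/(6EI) = 5310/EI
  point load 135.5 at a = 4.4: Pa²(3L − a)/(6EI) = 12504/EI
  triangular load, peak 30 at the free end: 11w₀L⁴/(120EI) = 40263/EI
  δ_0 = 58077/EI
Tip deflection under a unit load at C: L³/(3EI) = 443.7/EI.
The prop prevents deflection at C: R_C = δ_0/δ_{CC} = 58077/443.7 = 130.9 kN.
Moment equilibrium about A: M_A = Σ(load moments about A) − R_C·L = 1956 − 130.9×11 = 515.9 kN·m.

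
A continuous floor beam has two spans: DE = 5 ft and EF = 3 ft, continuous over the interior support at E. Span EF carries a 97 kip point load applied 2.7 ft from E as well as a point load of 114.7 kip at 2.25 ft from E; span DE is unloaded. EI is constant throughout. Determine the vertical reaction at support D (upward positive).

Take M_E as the redundant. Released structure: two simple spans DE and EF with a hinge at E.
End slopes at the hinge E, treating each span as simply supported:
  span EF: point load 97 at a = 2.7: Pab(L + b)/(6LEI) = 14.4/EI
  span EF: point load 114.7 at a = 2.25: Pab(L + b)/(6LEI) = 40.32/EI
  relative rotation θ_0 = (0 + 54.73)/EI = 54.73/EI
A unit hogging moment at E produces rotation L₁/(3EI) + L₂/(3EI) = 2.667/EI.
Compatibility: M_E·(L₁+L₂)/(3EI) = θ_0, giving M_E = 20.52 kip·ft (hogging).
Span DE, ΣM about D with M_E applied at E: R_E^{DE}·5 = 0 + 20.52, so R_E^{DE} = 4.105 kip and R_D = 0 − 4.105 = -4.105 kip.

R_D = -4.105 kip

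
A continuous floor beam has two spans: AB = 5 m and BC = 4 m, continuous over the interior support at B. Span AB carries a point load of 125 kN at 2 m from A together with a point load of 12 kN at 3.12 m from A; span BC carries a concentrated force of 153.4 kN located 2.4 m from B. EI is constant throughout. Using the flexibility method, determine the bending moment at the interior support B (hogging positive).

M_B = 110.5 kN·m

Insert a hinge at B; M_B is the redundant, and each span becomes simply supported.
Rotations at B on the released spans (each span's end-slope, ×1/EI):
  span AB: point load 125 at a = 2: Pab(L + a)/(6LEI) = 175/EI
  span AB: point load 12 at a = 3.12: Pab(L + a)/(6LEI) = 19.05/EI
  span BC: point load 153.4 at a = 2.4: Pab(L + b)/(6LEI) = 137.4/EI
  relative rotation θ_0 = (194.1 + 137.4)/EI = 331.5/EI
A unit hogging moment at B produces rotation L₁/(3EI) + L₂/(3EI) = 3/EI.
Slope continuity at B: θ_0 = M_B·3/EI, so M_B = 331.5/3 = 110.5 kN·m (hogging).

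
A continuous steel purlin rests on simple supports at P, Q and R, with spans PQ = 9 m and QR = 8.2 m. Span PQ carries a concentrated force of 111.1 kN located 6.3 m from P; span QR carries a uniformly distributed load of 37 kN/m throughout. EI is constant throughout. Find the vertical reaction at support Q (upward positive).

Insert a hinge at Q; M_Q is the redundant, and each span becomes simply supported.
End slopes at the hinge Q, treating each span as simply supported:
  span PQ: point load 111.1 at a = 6.3: Pab(L + a)/(6LEI) = 535.4/EI
  span QR: UDL 37: wL³/(24EI) = 850/EI
  relative rotation θ_0 = (535.4 + 850)/EI = 1385/EI
A unit hogging moment at Q produces rotation L₁/(3EI) + L₂/(3EI) = 5.733/EI.
Slope continuity at Q: θ_0 = M_Q·5.733/EI, so M_Q = 1385/5.733 = 241.7 kN·m (hogging).
Span PQ, ΣM about P with M_Q applied at Q: R_Q^{PQ}·9 = 699.9 + 241.7, so R_Q^{PQ} = 104.6 kN and R_P = 111.1 − 104.6 = 6.48 kN.
Span QR, ΣM about R: R_Q^{QR}·8.2 = 1244 + 241.7, so R_Q^{QR} = 181.2 kN and R_R = 303.4 − 181.2 = 122.2 kN.
R_Q = 104.6 + 181.2 = 285.8 kN.

R_Q = 285.8 kN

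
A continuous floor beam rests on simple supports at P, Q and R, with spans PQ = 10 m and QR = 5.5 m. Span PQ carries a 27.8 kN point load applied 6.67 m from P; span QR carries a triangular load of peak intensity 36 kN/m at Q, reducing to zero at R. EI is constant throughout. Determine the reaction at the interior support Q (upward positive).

R_Q = 101.2 kN

Insert a hinge at Q; M_Q is the redundant, and each span becomes simply supported.
Discontinuity in slope at Q on the released structure — sum the simple-span end rotations:
  span PQ: point load 27.8 at a = 6.67: Pab(L + a)/(6LEI) = 171.6/EI
  span QR: triangular load, peak 36: w₀L³/(45EI) = 133.1/EI
  relative rotation θ_0 = (171.6 + 133.1)/EI = 304.7/EI
A unit hogging moment at Q produces rotation L₁/(3EI) + L₂/(3EI) = 5.167/EI.
Compatibility: M_Q·(L₁+L₂)/(3EI) = θ_0, giving M_Q = 58.97 kN·m (hogging).
Span PQ, ΣM about P with M_Q applied at Q: R_Q^{PQ}·10 = 185.4 + 58.97, so R_Q^{PQ} = 24.44 kN and R_P = 27.8 − 24.44 = 3.361 kN.
Span QR, ΣM about R: R_Q^{QR}·5.5 = 363 + 58.97, so R_Q^{QR} = 76.72 kN and R_R = 99 − 76.72 = 22.28 kN.
R_Q = 24.44 + 76.72 = 101.2 kN.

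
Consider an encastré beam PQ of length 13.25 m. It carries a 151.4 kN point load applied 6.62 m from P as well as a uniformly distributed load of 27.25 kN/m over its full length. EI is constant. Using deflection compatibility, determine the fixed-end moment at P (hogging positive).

M_P = 649.6 kN·m

Release both end moments; the primary structure is a simply-supported span PQ with redundants M_P and M_Q.
On the primary (simply-supported) span, the end slopes from the loading are:
  at P: point load 151.4 at a = 6.62: Pab(L + b)/(6LEI) = 1662/EI
  at Q: point load 151.4 at a = 6.62: Pab(L + a)/(6LEI) = 1661/EI
  at P: UDL 27.25: wL³/(24EI) = 2641/EI
  at Q: UDL 27.25: wL³/(24EI) = 2641/EI
  θ_P0 = 4303/EI,  θ_Q0 = 4302/EI
Flexibility coefficients: a unit moment at one end gives L/(3EI) there and L/(6EI) at the far end, so f₁₁ = f₂₂ = 4.417/EI and f₁₂ = f₂₁ = 2.208/EI.
Compatibility — zero rotation at each built-in end:
  4.417 M_P + 2.208 M_Q = 4303
  2.208 M_P + 4.417 M_Q = 4302
Solving the pair gives M_P = 649.6 kN·m and M_Q = 649.2 kN·m (hogging).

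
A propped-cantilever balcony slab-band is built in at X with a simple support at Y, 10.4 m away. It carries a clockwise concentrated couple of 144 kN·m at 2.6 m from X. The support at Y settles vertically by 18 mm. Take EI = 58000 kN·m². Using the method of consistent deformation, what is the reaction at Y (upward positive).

R_Y = 6.302 kN

Release the roller at Y. Primary structure: cantilever fixed at X.
Free-end deflection of the primary structure under the applied loading (downward +):
  clockwise couple 144 at a = 2.6: M₀a(2L − a)/(2EI) = 3407/EI
Tip deflection under a unit load at Y: L³/(3EI) = 375/EI.
With EI = 58000 kN·m²: δ_0 = 0.058742 m and δ_{YY} = 0.006465 m/kN.
Compatibility — the beam at Y must follow the support down by 0.018 m: δ_0 − R_Y·δ_{YY} = 0.018, so R_Y = (0.058742 − 0.018)/0.006465 = 6.302 kN.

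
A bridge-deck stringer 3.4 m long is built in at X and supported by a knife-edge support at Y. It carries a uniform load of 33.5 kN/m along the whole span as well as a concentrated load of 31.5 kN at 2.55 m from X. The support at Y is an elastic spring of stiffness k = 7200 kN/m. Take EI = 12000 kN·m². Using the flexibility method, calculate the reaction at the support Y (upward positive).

R_Y = 55.58 kN

Remove the prop at Y; the released (primary) structure is a cantilever built in at X.
Primary-structure tip deflection at Y by superposition:
  UDL 33.5: wL⁴/(8EI) = 559.6/EI
  point load 31.5 at a = 2.55: Pa²(3L − a)/(6EI) = 261.2/EI
  δ_0 = 820.7/EI
Flexibility coefficient — unit upward force at Y: δ_{YY} = L³/(3EI) = 13.1/EI.
With EI = 12000 kN·m²: δ_0 = 0.068396 m and δ_{YY} = 0.001092 m/kN.
Compatibility — the spring shortens by R_Y/k under the reaction it provides: δ_0 − R_Y·δ_{YY} = R_Y/k. With 1/k = 0.000139 m/kN, R_Y = δ_0 / (δ_{YY} + 1/k) = 0.068396 / (0.001092 + 0.000139) = 55.58 kN.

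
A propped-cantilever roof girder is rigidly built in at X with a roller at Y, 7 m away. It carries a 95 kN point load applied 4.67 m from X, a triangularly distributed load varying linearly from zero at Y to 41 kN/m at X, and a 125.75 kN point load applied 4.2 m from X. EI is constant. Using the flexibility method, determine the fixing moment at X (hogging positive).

Take the reaction at Y as the redundant and release it; the primary structure is a cantilever fixed at X.
Free-end deflection of the primary structure under the applied loading (downward +):
  point load 95 at a = 4.67: Pa²(3L − a)/(6EI) = 5639/EI
  triangular load, peak 41 at the fixed end: w₀L⁴/(30EI) = 3281/EI
  point load 125.75 at a = 4.2: Pa²(3L − a)/(6EI) = 6211/EI
  δ_0 = 15131/EI
Tip deflection under a unit load at Y: L³/(3EI) = 114.3/EI.
Compatibility at Y: δ_0 − R_Y·δ_{YY} = 0, so R_Y = 15131/114.3 = 132.3 kN.
Moment equilibrium about X: M_X = Σ(load moments about X) − R_Y·L = 1307 − 132.3×7 = 380.2 kN·m.

M_X = 380.2 kN·m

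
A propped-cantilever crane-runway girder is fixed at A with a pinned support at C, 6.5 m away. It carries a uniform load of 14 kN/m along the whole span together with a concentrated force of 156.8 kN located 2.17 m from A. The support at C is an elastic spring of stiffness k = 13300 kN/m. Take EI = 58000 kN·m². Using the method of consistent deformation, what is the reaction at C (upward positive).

Release the roller at C. Primary structure: cantilever fixed at A.
Downward deflection at the released point C due to the loads:
  UDL 14: wL⁴/(8EI) = 3124/EI
  point load 156.8 at a = 2.17: Pa²(3L − a)/(6EI) = 2133/EI
  δ_0 = 5256/EI
Flexibility coefficient — unit upward force at C: δ_{CC} = L³/(3EI) = 91.54/EI.
With EI = 58000 kN·m²: δ_0 = 0.090629 m and δ_{CC} = 0.001578 m/kN.
Compatibility — the spring shortens by R_C/k under the reaction it provides: δ_0 − R_C·δ_{CC} = R_C/k. With 1/k = 0.000075 m/kN, R_C = δ_0 / (δ_{CC} + 1/k) = 0.090629 / (0.001578 + 0.000075) = 54.81 kN.

R_C = 54.81 kN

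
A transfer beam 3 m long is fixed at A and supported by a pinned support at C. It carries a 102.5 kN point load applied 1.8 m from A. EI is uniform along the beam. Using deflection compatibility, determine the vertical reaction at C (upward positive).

R_C = 44.28 kN

Choose R_C as the redundant. The primary structure is the cantilever fixed at A.
Deflection at C on the released cantilever, summing each load's contribution:
  point load 102.5 at a = 1.8: Pa²(3L − a)/(6EI) = 398.5/EI
Tip deflection under a unit load at C: L³/(3EI) = 9/EI.
The prop prevents deflection at C: R_C = δ_0/δ_{CC} = 398.5/9 = 44.28 kN.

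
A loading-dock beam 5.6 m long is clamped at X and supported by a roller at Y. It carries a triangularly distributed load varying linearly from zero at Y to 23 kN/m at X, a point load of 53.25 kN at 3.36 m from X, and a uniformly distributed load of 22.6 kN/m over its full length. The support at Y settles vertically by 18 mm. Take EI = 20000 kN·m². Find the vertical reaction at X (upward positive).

R_X = 167 kN

Take the reaction at Y as the redundant and release it; the primary structure is a cantilever fixed at X.
Free-end deflection of the primary structure under the applied loading (downward +):
  triangular load, peak 23 at the fixed end: w₀L⁴/(30EI) = 754/EI
  point load 53.25 at a = 3.36: Pa²(3L − a)/(6EI) = 1347/EI
  UDL 22.6: wL⁴/(8EI) = 2778/EI
  δ_0 = 4879/EI
Tip deflection under a unit load at Y: L³/(3EI) = 58.54/EI.
With EI = 20000 kN·m²: δ_0 = 0.24394 m and δ_{YY} = 0.002927 m/kN.
Compatibility — the beam at Y must follow the support down by 0.018 m: δ_0 − R_Y·δ_{YY} = 0.018, so R_Y = (0.24394 − 0.018)/0.002927 = 77.19 kN.
Vertical equilibrium: R_X = ΣP − R_Y = 244.2 − 77.19 = 167 kN.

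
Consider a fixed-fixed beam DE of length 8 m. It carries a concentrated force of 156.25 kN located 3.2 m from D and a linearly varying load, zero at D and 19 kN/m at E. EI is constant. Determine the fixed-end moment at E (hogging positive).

Take the two fixed-end moments M_D, M_E as redundants; the released structure is the simple span DE.
On the primary (simply-supported) span, the end slopes from the loading are:
  at D: point load 156.25 at a = 3.2: Pab(L + b)/(6LEI) = 640/EI
  at E: point load 156.25 at a = 3.2: Pab(L + a)/(6LEI) = 560/EI
  at D: triangular load, peak 19: 7w₀L³/(360EI) = 189.2/EI
  at E: triangular load, peak 19: w₀L³/(45EI) = 216.2/EI
  θ_D0 = 829.2/EI,  θ_E0 = 776.2/EI
Flexibility coefficients: a unit moment at one end gives L/(3EI) there and L/(6EI) at the far end, so f₁₁ = f₂₂ = 2.667/EI and f₁₂ = f₂₁ = 1.333/EI.
Compatibility — zero rotation at each built-in end:
  2.667 M_D + 1.333 M_E = 829.2
  1.333 M_D + 2.667 M_E = 776.2
Solving the pair gives M_D = 220.5 kN·m and M_E = 180.8 kN·m (hogging).

M_E = 180.8 kN·m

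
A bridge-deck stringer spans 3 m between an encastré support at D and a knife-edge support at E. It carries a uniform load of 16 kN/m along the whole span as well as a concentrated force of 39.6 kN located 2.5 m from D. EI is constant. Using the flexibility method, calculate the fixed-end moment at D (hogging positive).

M_D = 27.62 kN·m

Release the roller at E. Primary structure: cantilever fixed at D.
Deflection at E on the released cantilever, summing each load's contribution:
  UDL 16: wL⁴/(8EI) = 162/EI
  point load 39.6 at a = 2.5: Pa²(3L − a)/(6EI) = 268.1/EI
  δ_0 = 430.1/EI
Flexibility coefficient — unit upward force at E: δ_{EE} = L³/(3EI) = 9/EI.
Compatibility at E: δ_0 − R_E·δ_{EE} = 0, so R_E = 430.1/9 = 47.79 kN.
Moment equilibrium about D: M_D = Σ(load moments about D) − R_E·L = 171 − 47.79×3 = 27.62 kN·m.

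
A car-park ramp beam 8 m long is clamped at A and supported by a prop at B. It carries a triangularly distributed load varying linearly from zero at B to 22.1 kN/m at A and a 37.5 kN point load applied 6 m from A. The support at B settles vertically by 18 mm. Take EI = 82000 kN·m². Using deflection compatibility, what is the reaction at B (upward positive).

Take the reaction at B as the redundant and release it; the primary structure is a cantilever fixed at A.
Deflection at B on the released cantilever, summing each load's contribution:
  triangular load, peak 22.1 at the fixed end: w₀L⁴/(30EI) = 3017/EI
  point load 37.5 at a = 6: Pa²(3L − a)/(6EI) = 4050/EI
  δ_0 = 7067/EI
Flexibility coefficient — unit upward force at B: δ_{BB} = L³/(3EI) = 170.7/EI.
With EI = 82000 kN·m²: δ_0 = 0.086188 m and δ_{BB} = 0.002081 m/kN.
Compatibility — the beam at B must follow the support down by 0.018 m: δ_0 − R_B·δ_{BB} = 0.018, so R_B = (0.086188 − 0.018)/0.002081 = 32.76 kN.

R_B = 32.76 kN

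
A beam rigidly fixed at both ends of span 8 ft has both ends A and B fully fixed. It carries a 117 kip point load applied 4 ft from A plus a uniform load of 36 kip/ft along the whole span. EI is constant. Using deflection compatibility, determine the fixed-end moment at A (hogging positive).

M_A = 309 kip·ft

Take the two fixed-end moments M_A, M_B as redundants; the released structure is the simple span AB.
Simple-span end rotations at A and B under the given loads:
  at A: point load 117 at a = 4: Pab(L + b)/(6LEI) = 468/EI
  at B: point load 117 at a = 4: Pab(L + a)/(6LEI) = 468/EI
  at A: UDL 36: wL³/(24EI) = 768/EI
  at B: UDL 36: wL³/(24EI) = 768/EI
  θ_A0 = 1236/EI,  θ_B0 = 1236/EI
Flexibility coefficients: a unit moment at one end gives L/(3EI) there and L/(6EI) at the far end, so f₁₁ = f₂₂ = 2.667/EI and f₁₂ = f₂₁ = 1.333/EI.
Compatibility — zero rotation at each built-in end:
  2.667 M_A + 1.333 M_B = 1236
  1.333 M_A + 2.667 M_B = 1236
Solving the pair gives M_A = 309 kip·ft and M_B = 309 kip·ft (hogging).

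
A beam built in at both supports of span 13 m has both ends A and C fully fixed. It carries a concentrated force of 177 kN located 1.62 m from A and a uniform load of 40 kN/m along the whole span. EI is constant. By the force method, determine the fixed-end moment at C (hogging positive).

Release both end moments; the primary structure is a simply-supported span AC with redundants M_A and M_C.
Simple-span end rotations at A and C under the given loads:
  at A: point load 177 at a = 1.62: Pab(L + b)/(6LEI) = 1020/EI
  at C: point load 177 at a = 1.62: Pab(L + a)/(6LEI) = 611.6/EI
  at A: UDL 40: wL³/(24EI) = 3662/EI
  at C: UDL 40: wL³/(24EI) = 3662/EI
  θ_A0 = 4682/EI,  θ_C0 = 4273/EI
Flexibility coefficients: a unit moment at one end gives L/(3EI) there and L/(6EI) at the far end, so f₁₁ = f₂₂ = 4.333/EI and f₁₂ = f₂₁ = 2.167/EI.
Compatibility — zero rotation at each built-in end:
  4.333 M_A + 2.167 M_C = 4682
  2.167 M_A + 4.333 M_C = 4273
Solving the pair gives M_A = 783.1 kN·m and M_C = 594.6 kN·m (hogging).

M_C = 594.6 kN·m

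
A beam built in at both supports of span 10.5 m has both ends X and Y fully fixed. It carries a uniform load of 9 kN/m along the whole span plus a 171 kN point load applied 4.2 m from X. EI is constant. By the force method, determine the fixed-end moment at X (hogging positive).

Take the two fixed-end moments M_X, M_Y as redundants; the released structure is the simple span XY.
Simple-span end rotations at X and Y under the given loads:
  at X: UDL 9: wL³/(24EI) = 434.1/EI
  at Y: UDL 9: wL³/(24EI) = 434.1/EI
  at X: point load 171 at a = 4.2: Pab(L + b)/(6LEI) = 1207/EI
  at Y: point load 171 at a = 4.2: Pab(L + a)/(6LEI) = 1056/EI
  θ_X0 = 1641/EI,  θ_Y0 = 1490/EI
Flexibility coefficients: a unit moment at one end gives L/(3EI) there and L/(6EI) at the far end, so f₁₁ = f₂₂ = 3.5/EI and f₁₂ = f₂₁ = 1.75/EI.
Compatibility — zero rotation at each built-in end:
  3.5 M_X + 1.75 M_Y = 1641
  1.75 M_X + 3.5 M_Y = 1490
Solving the pair gives M_X = 341.2 kN·m and M_Y = 255.1 kN·m (hogging).

M_X = 341.2 kN·m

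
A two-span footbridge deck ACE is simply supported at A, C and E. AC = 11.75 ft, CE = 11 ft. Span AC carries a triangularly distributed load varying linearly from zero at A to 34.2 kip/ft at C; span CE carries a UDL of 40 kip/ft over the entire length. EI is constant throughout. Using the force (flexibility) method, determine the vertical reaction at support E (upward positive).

R_E = 178.6 kip

Take M_C as the redundant. Released structure: two simple spans AC and CE with a hinge at C.
Discontinuity in slope at C on the released structure — sum the simple-span end rotations:
  span AC: triangular load, peak 34.2: w₀L³/(45EI) = 1233/EI
  span CE: UDL 40: wL³/(24EI) = 2218/EI
  relative rotation θ_0 = (1233 + 2218)/EI = 3451/EI
A unit hogging moment at C produces rotation L₁/(3EI) + L₂/(3EI) = 7.583/EI.
Compatibility: M_C·(L₁+L₂)/(3EI) = θ_0, giving M_C = 455.1 kip·ft (hogging).
Span CE, ΣM about E: R_C^{CE}·11 = 2420 + 455.1, so R_C^{CE} = 261.4 kip and R_E = 440 − 261.4 = 178.6 kip.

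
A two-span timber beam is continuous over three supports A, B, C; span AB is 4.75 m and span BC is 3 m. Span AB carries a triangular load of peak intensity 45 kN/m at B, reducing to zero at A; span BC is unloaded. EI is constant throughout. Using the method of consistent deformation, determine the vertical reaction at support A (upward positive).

R_A = 26.89 kN

Release continuity at B by inserting a hinge; the redundant is the internal moment M_B. The primary structure is two simply-supported spans AB and BC.
Rotations at B on the released spans (each span's end-slope, ×1/EI):
  span AB: triangular load, peak 45: w₀L³/(45EI) = 107.2/EI
  relative rotation θ_0 = (107.2 + 0)/EI = 107.2/EI
A unit hogging moment at B produces rotation L₁/(3EI) + L₂/(3EI) = 2.583/EI.
Compatibility: M_B·(L₁+L₂)/(3EI) = θ_0, giving M_B = 41.49 kN·m (hogging).
Span AB, ΣM about A with M_B applied at B: R_B^{AB}·4.75 = 338.4 + 41.49, so R_B^{AB} = 79.98 kN and R_A = 106.9 − 79.98 = 26.89 kN.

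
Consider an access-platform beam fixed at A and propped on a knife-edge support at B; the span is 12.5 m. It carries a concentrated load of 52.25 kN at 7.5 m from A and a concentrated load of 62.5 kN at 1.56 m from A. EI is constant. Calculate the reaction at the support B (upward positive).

Take the reaction at B as the redundant and release it; the primary structure is a cantilever fixed at A.
Primary-structure tip deflection at B by superposition:
  point load 52.25 at a = 7.5: Pa²(3L − a)/(6EI) = 14695/EI
  point load 62.5 at a = 1.56: Pa²(3L − a)/(6EI) = 911.1/EI
  δ_0 = 15606/EI
Tip deflection under a unit load at B: L³/(3EI) = 651/EI.
Compatibility at B: δ_0 − R_B·δ_{BB} = 0, so R_B = 15606/651 = 23.97 kN.

R_B = 23.97 kN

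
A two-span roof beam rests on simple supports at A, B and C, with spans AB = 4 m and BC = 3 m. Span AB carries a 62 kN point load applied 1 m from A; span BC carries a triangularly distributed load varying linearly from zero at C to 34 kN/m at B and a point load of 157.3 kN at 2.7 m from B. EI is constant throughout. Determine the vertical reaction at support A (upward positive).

R_A = 37.66 kN

Insert a hinge at B; M_B is the redundant, and each span becomes simply supported.
Rotations at B on the released spans (each span's end-slope, ×1/EI):
  span AB: point load 62 at a = 1: Pab(L + a)/(6LEI) = 38.75/EI
  span BC: triangular load, peak 34: w₀L³/(45EI) = 20.4/EI
  span BC: point load 157.3 at a = 2.7: Pab(L + b)/(6LEI) = 23.36/EI
  relative rotation θ_0 = (38.75 + 43.76)/EI = 82.51/EI
A unit hogging moment at B produces rotation L₁/(3EI) + L₂/(3EI) = 2.333/EI.
Compatibility: M_B·(L₁+L₂)/(3EI) = θ_0, giving M_B = 35.36 kN·m (hogging).
Span AB, ΣM about A with M_B applied at B: R_B^{AB}·4 = 62 + 35.36, so R_B^{AB} = 24.34 kN and R_A = 62 − 24.34 = 37.66 kN.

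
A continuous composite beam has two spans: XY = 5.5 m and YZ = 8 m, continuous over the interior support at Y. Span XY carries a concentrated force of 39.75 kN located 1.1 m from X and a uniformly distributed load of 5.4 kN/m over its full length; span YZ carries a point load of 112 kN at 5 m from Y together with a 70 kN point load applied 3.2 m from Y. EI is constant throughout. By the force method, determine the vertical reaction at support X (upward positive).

R_X = 16.44 kN

Insert a hinge at Y; M_Y is the redundant, and each span becomes simply supported.
Discontinuity in slope at Y on the released structure — sum the simple-span end rotations:
  span XY: point load 39.75 at a = 1.1: Pab(L + a)/(6LEI) = 38.48/EI
  span XY: UDL 5.4: wL³/(24EI) = 37.43/EI
  span YZ: point load 112 at a = 5: Pab(L + b)/(6LEI) = 385/EI
  span YZ: point load 70 at a = 3.2: Pab(L + b)/(6LEI) = 286.7/EI
  relative rotation θ_0 = (75.91 + 671.7)/EI = 747.6/EI
A unit hogging moment at Y produces rotation L₁/(3EI) + L₂/(3EI) = 4.5/EI.
Compatibility: M_Y·(L₁+L₂)/(3EI) = θ_0, giving M_Y = 166.1 kN·m (hogging).
Span XY, ΣM about X with M_Y applied at Y: R_Y^{XY}·5.5 = 125.4 + 166.1, so R_Y^{XY} = 53.01 kN and R_X = 69.45 − 53.01 = 16.44 kN.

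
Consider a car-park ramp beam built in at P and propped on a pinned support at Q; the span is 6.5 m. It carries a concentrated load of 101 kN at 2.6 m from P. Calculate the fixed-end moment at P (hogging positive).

M_P = 126 kN·m

Choose R_Q as the redundant. The primary structure is the cantilever fixed at P.
Primary-structure tip deflection at Q by superposition:
  point load 101 at a = 2.6: Pa²(3L − a)/(6EI) = 1923/EI
Tip deflection under a unit load at Q: L³/(3EI) = 91.54/EI.
Compatibility at Q: δ_0 − R_Q·δ_{QQ} = 0, so R_Q = 1923/91.54 = 21.01 kN.
Moment equilibrium about P: M_P = Σ(load moments about P) − R_Q·L = 262.6 − 21.01×6.5 = 126 kN·m.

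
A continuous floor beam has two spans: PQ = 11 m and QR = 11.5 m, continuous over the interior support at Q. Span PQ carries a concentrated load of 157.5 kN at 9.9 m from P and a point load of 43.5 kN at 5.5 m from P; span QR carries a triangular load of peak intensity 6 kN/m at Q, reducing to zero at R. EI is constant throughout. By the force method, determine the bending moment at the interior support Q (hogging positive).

Insert a hinge at Q; M_Q is the redundant, and each span becomes simply supported.
Discontinuity in slope at Q on the released structure — sum the simple-span end rotations:
  span PQ: point load 157.5 at a = 9.9: Pab(L + a)/(6LEI) = 543.1/EI
  span PQ: point load 43.5 at a = 5.5: Pab(L + a)/(6LEI) = 329/EI
  span QR: triangular load, peak 6: w₀L³/(45EI) = 202.8/EI
  relative rotation θ_0 = (872.1 + 202.8)/EI = 1075/EI
A unit hogging moment at Q produces rotation L₁/(3EI) + L₂/(3EI) = 7.5/EI.
Slope continuity at Q: θ_0 = M_Q·7.5/EI, so M_Q = 1075/7.5 = 143.3 kN·m (hogging).

M_Q = 143.3 kN·m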